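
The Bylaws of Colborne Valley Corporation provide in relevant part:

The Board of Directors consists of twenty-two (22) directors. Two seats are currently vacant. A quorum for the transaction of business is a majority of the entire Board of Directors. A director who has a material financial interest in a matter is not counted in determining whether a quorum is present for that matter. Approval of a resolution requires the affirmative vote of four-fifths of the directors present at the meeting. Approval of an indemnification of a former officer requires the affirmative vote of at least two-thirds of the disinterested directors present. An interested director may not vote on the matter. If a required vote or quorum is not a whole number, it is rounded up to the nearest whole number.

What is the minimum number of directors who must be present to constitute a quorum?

12

A majority of 22 is 12.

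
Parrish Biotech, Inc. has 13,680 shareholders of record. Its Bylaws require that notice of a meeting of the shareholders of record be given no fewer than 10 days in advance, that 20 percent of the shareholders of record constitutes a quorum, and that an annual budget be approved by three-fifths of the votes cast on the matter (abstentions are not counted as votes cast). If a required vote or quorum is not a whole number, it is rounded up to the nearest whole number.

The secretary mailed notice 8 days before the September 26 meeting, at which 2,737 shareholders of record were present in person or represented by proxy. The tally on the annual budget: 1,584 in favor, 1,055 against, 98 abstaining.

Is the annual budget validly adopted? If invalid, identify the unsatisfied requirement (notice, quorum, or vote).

Invalid — notice requirement not satisfied.

Notice: 8 days given; 10 required. Not satisfied.
Quorum: 20% of 13,680 = 2,736; 2,737 present. Satisfied.
Vote: requires three-fifths of the votes cast (2,737 − 98 abstaining = 2,639); 3/5 of 2639 = 1583.40, rounded up to 1584, so 1,584 needed; 1,584 in favor. Satisfied.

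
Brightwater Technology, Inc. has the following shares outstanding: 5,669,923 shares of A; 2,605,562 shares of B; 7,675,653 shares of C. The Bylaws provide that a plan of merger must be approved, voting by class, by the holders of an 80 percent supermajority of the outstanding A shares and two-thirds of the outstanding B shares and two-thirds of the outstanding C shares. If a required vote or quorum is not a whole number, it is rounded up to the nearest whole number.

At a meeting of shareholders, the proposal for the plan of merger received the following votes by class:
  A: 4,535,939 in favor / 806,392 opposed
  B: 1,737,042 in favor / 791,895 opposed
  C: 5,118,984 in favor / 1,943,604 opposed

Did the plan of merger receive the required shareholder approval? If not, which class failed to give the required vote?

Approved — every class gave the required vote.

A: 4/5 of 5669923 = 4535938.40, rounded up to 4535939; 4,535,939 required, 4,535,939 in favor — approved.
B: 2/3 of 2605562 = 1737041.33, rounded up to 1737042; 1,737,042 required, 1,737,042 in favor — approved.
C: 2/3 of 7675653 = 5117102; 5,117,102 required, 5,118,984 in favor — approved.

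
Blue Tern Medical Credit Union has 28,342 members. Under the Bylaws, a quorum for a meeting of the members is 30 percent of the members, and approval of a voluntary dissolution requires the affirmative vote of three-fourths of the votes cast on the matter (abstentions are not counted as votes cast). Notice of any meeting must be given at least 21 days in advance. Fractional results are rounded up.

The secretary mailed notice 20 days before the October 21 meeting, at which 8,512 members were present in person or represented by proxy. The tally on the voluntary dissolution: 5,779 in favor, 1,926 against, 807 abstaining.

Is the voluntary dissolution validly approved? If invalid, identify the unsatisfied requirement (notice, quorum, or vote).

Invalid — notice requirement not satisfied.

Notice: 20 days given; 21 required. Not satisfied.
Quorum: 30% of 28,342 = 8,502.60, rounded up to 8,503; 8,512 present. Satisfied.
Vote: requires three-fourths of the votes cast (8,512 − 807 abstaining = 7,705); 3/4 of 7705 = 5778.75, rounded up to 5779, so 5,779 needed; 5,779 in favor. Satisfied.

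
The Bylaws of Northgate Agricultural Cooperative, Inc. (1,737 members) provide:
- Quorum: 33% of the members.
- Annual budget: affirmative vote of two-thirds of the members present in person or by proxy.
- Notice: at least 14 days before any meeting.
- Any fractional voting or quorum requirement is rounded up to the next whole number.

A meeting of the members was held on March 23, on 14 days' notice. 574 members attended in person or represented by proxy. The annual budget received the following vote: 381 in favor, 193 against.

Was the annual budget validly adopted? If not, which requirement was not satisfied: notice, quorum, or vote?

Notice: 14 days given; 14 required. Satisfied.
Quorum: 33% of 1,737 = 573.21, rounded up to 574; 574 present. Satisfied.
Vote: requires two-thirds of those present (574); 2/3 of 574 = 382.67, rounded up to 383, so 383 needed; 381 in favor. Not satisfied.

Invalid — vote requirement not satisfied.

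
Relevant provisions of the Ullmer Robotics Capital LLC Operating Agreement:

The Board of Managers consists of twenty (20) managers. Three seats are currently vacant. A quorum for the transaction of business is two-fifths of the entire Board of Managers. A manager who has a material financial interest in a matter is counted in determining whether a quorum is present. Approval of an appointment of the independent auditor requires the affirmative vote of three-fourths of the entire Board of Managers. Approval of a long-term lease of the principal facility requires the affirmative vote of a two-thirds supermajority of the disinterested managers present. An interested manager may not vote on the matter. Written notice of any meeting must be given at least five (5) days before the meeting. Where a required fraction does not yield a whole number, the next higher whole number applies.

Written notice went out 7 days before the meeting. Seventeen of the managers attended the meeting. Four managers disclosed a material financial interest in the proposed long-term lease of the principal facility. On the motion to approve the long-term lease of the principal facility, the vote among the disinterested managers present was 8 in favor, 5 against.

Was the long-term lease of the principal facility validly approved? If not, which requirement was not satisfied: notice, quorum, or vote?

Notice: 7 days given; 5 required (7 ≥ 5). Satisfied.
Quorum: 17 present (interested managers count toward quorum); quorum is 8. Satisfied.
Vote: the long-term lease of the principal facility requires two-thirds of the disinterested managers present (17 − 4 = 13). 2/3 of 13 = 8.67, rounded up to 9, so 9 affirmative votes are needed; 8 voted in favor. Not satisfied.

Invalid — vote requirement not satisfied.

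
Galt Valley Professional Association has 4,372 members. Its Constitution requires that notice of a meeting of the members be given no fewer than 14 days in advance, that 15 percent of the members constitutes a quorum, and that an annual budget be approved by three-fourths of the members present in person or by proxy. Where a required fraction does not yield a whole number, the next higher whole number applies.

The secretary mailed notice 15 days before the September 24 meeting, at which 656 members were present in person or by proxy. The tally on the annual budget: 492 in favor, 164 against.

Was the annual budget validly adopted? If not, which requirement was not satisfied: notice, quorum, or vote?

Valid — all requirements satisfied.

Notice: 15 days given; 14 required. Satisfied.
Quorum: 15% of 4,372 = 655.80, rounded up to 656; 656 present. Satisfied.
Vote: requires three-fourths of those present (656); 3/4 of 656 = 492, so 492 needed; 492 in favor. Satisfied.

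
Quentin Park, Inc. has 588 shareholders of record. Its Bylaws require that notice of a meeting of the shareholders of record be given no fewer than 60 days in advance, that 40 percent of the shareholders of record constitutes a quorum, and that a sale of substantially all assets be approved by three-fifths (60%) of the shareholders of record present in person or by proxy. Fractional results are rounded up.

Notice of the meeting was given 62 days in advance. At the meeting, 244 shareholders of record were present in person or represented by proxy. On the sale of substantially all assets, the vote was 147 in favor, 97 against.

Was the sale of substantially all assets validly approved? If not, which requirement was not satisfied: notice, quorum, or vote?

Notice: 62 days given; 60 required. Satisfied.
Quorum: 40% of 588 = 235.20, rounded up to 236; 244 present. Satisfied.
Vote: requires three-fifths of those present (244); 3/5 of 244 = 146.40, rounded up to 147, so 147 needed; 147 in favor. Satisfied.

Valid — all requirements satisfied.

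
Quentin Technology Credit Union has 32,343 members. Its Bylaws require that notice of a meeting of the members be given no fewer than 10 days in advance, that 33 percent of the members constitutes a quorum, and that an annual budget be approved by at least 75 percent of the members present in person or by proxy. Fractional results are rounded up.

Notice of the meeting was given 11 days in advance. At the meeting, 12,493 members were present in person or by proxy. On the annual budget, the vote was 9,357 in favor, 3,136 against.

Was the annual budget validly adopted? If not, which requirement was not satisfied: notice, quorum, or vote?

Notice: 11 days given; 10 required. Satisfied.
Quorum: 33% of 32,343 = 10,673.19, rounded up to 10,674; 12,493 present. Satisfied.
Vote: requires three-fourths of those present (12,493); 3/4 of 12493 = 9369.75, rounded up to 9370, so 9,370 needed; 9,357 in favor. Not satisfied.

Invalid — vote requirement not satisfied.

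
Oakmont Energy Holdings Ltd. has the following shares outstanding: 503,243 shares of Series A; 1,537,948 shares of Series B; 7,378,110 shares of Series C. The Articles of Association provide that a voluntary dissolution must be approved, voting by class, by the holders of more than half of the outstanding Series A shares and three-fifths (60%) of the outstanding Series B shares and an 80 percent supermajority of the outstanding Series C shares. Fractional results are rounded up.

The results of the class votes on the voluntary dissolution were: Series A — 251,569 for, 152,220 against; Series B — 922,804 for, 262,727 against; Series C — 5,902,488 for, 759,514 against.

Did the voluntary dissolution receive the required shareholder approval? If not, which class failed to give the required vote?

Series A: a majority of 503243 is 251622; 251,622 required, 251,569 in favor — not approved.
Series B: 3/5 of 1537948 = 922768.80, rounded up to 922769; 922,769 required, 922,804 in favor — approved.
Series C: 4/5 of 7378110 = 5902488; 5,902,488 required, 5,902,488 in favor — approved.

Not approved — the Series A shares did not give the required vote.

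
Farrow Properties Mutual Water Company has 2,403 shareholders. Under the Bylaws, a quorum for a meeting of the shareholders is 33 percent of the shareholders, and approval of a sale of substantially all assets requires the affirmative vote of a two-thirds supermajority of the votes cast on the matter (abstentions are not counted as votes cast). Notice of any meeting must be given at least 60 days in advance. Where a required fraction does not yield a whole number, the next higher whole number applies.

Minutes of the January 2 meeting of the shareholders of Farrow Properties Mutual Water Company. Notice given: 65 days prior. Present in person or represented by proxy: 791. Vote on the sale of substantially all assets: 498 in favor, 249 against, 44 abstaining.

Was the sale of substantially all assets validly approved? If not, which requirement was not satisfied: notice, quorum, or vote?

Notice: 65 days given; 60 required. Satisfied.
Quorum: 33% of 2,403 = 792.99, rounded up to 793; 791 present. Not satisfied.
Vote: requires two-thirds of the votes cast (791 − 44 abstaining = 747); 2/3 of 747 = 498, so 498 needed; 498 in favor. Satisfied.

Invalid — quorum requirement not satisfied.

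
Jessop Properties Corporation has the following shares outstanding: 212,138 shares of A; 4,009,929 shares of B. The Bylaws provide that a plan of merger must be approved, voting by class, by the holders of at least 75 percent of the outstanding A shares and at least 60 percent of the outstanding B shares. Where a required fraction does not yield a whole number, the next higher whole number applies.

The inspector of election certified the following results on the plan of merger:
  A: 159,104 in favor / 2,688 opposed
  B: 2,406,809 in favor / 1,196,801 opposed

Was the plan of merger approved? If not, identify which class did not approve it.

Approved — every class gave the required vote.

A: 3/4 of 212138 = 159103.50, rounded up to 159104; 159,104 required, 159,104 in favor — approved.
B: 3/5 of 4009929 = 2405957.40, rounded up to 2405958; 2,405,958 required, 2,406,809 in favor — approved.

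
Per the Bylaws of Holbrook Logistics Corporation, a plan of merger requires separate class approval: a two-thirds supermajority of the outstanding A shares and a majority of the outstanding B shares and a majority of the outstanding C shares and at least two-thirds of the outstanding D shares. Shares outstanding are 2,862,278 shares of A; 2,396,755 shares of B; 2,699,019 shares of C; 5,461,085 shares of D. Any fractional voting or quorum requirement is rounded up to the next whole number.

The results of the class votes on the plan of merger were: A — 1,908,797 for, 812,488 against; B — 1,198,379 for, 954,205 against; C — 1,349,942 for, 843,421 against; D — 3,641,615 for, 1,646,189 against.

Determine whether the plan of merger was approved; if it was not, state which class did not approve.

A: 2/3 of 2862278 = 1908185.33, rounded up to 1908186; 1,908,186 required, 1,908,797 in favor — approved.
B: a majority of 2396755 is 1198378; 1,198,378 required, 1,198,379 in favor — approved.
C: a majority of 2699019 is 1349510; 1,349,510 required, 1,349,942 in favor — approved.
D: 2/3 of 5461085 = 3640723.33, rounded up to 3640724; 3,640,724 required, 3,641,615 in favor — approved.

Approved — every class gave the required vote.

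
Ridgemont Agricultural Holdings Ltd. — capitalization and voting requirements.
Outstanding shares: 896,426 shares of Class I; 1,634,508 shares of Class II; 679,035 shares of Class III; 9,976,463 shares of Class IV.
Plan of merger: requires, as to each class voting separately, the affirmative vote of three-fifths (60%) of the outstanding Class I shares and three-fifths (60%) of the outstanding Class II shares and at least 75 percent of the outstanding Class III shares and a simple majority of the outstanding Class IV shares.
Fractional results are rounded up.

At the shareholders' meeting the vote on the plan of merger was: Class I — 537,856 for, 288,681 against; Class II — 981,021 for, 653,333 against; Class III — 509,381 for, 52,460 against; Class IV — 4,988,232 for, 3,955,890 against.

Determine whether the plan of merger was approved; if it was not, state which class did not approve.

Approved — every class gave the required vote.

Class I: 3/5 of 896426 = 537855.60, rounded up to 537856; 537,856 required, 537,856 in favor — approved.
Class II: 3/5 of 1634508 = 980704.80, rounded up to 980705; 980,705 required, 981,021 in favor — approved.
Class III: 3/4 of 679035 = 509276.25, rounded up to 509277; 509,277 required, 509,381 in favor — approved.
Class IV: a majority of 9976463 is 4988232; 4,988,232 required, 4,988,232 in favor — approved.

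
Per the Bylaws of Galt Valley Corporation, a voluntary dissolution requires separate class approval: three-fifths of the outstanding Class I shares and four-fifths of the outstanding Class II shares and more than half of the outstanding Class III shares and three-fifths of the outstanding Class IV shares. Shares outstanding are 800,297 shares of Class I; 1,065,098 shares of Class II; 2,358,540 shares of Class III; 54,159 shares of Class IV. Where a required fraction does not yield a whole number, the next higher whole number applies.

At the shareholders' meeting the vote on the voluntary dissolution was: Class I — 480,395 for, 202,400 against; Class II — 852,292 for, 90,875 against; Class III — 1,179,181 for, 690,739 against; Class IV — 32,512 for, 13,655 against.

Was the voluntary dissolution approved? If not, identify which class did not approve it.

Class I: 3/5 of 800297 = 480178.20, rounded up to 480179; 480,179 required, 480,395 in favor — approved.
Class II: 4/5 of 1065098 = 852078.40, rounded up to 852079; 852,079 required, 852,292 in favor — approved.
Class III: a majority of 2358540 is 1179271; 1,179,271 required, 1,179,181 in favor — not approved.
Class IV: 3/5 of 54159 = 32495.40, rounded up to 32496; 32,496 required, 32,512 in favor — approved.

Not approved — the Class III shares did not give the required vote.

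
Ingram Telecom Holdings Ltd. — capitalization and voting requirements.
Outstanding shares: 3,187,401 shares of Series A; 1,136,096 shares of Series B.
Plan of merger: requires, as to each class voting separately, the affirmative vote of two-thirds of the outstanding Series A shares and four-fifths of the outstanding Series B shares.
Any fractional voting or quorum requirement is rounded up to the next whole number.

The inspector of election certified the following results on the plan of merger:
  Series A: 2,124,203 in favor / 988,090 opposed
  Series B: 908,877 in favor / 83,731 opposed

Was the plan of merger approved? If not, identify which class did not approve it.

Series A: 2/3 of 3187401 = 2124934; 2,124,934 required, 2,124,203 in favor — not approved.
Series B: 4/5 of 1136096 = 908876.80, rounded up to 908877; 908,877 required, 908,877 in favor — approved.

Not approved — the Series A shares did not give the required vote.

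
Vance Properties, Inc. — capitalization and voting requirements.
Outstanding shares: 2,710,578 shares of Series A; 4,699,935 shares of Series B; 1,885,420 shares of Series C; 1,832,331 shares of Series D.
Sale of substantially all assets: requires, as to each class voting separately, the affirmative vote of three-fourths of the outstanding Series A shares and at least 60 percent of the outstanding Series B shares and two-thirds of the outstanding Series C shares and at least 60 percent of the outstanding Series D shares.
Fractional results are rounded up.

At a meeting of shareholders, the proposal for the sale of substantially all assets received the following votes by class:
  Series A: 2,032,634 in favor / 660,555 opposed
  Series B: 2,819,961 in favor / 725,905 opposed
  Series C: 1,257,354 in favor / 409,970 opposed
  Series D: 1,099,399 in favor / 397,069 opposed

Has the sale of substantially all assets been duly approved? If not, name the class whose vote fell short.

Series A: 3/4 of 2710578 = 2032933.50, rounded up to 2032934; 2,032,934 required, 2,032,634 in favor — not approved.
Series B: 3/5 of 4699935 = 2819961; 2,819,961 required, 2,819,961 in favor — approved.
Series C: 2/3 of 1885420 = 1256946.67, rounded up to 1256947; 1,256,947 required, 1,257,354 in favor — approved.
Series D: 3/5 of 1832331 = 1099398.60, rounded up to 1099399; 1,099,399 required, 1,099,399 in favor — approved.

Not approved — the Series A shares did not give the required vote.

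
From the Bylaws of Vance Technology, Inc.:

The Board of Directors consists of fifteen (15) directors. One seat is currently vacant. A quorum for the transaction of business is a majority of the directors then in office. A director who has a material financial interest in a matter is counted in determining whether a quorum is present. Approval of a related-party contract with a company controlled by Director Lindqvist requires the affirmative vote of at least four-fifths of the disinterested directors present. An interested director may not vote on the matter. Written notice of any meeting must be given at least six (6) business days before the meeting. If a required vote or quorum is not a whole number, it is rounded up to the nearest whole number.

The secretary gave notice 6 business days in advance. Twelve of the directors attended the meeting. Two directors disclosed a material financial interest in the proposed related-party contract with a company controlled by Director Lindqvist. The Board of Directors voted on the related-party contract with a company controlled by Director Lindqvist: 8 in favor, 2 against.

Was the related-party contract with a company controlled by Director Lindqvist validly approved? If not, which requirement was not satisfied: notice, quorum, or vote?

Notice: 6 business days given; 6 required (6 ≥ 6). Satisfied.
Quorum: 12 present (interested directors count toward quorum); quorum is 8. Satisfied.
Vote: the related-party contract with a company controlled by Director Lindqvist requires four-fifths of the disinterested directors present (12 − 2 = 10). 4/5 of 10 = 8, so 8 affirmative votes are needed; 8 voted in favor. Satisfied.

Valid — all requirements satisfied.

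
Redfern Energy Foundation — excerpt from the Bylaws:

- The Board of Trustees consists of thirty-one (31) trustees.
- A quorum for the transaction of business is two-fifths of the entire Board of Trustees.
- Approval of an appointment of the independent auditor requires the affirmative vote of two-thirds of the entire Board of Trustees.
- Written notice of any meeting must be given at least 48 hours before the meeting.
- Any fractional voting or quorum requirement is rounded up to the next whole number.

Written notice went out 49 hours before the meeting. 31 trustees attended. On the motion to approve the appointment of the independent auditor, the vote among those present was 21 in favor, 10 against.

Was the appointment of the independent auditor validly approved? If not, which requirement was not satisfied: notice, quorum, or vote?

Valid — all requirements satisfied.

Notice: 49 hours given; 48 required (49 ≥ 48). Satisfied.
Quorum: 31 present; quorum is 13. Satisfied.
Vote: the appointment of the independent auditor requires two-thirds of the entire Board of Trustees (31). 2/3 of 31 = 20.67, rounded up to 21, so 21 affirmative votes are needed; 21 voted in favor. Satisfied.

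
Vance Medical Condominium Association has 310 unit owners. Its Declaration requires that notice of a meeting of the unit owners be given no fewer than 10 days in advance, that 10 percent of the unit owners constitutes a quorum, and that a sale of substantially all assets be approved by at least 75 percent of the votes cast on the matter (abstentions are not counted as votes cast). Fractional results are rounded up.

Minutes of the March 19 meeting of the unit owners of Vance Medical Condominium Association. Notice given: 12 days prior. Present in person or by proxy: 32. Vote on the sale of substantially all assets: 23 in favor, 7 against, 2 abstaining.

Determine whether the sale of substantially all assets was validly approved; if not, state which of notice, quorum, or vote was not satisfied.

Valid — all requirements satisfied.

Notice: 12 days given; 10 required. Satisfied.
Quorum: 10% of 310 = 31; 32 present. Satisfied.
Vote: requires three-fourths of the votes cast (32 − 2 abstaining = 30); 3/4 of 30 = 22.50, rounded up to 23, so 23 needed; 23 in favor. Satisfied.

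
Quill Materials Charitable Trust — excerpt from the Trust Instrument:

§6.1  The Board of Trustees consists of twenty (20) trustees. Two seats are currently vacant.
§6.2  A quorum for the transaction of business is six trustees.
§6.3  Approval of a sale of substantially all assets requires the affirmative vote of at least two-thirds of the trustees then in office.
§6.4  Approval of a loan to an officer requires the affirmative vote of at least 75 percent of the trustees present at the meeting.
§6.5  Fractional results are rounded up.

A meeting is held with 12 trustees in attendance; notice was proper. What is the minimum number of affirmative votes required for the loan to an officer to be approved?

9

The loan to an officer requires three-fourths of the trustees present (12).
3/4 of 12 = 9.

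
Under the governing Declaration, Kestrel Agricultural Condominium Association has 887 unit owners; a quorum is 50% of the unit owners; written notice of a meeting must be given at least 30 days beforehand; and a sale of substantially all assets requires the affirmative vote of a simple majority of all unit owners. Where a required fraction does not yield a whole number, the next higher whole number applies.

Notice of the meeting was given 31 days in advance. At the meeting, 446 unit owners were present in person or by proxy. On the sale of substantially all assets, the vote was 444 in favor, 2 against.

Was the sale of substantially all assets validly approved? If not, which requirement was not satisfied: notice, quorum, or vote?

Notice: 31 days given; 30 required. Satisfied.
Quorum: 50% of 887 = 443.50, rounded up to 444; 446 present. Satisfied.
Vote: requires a majority of all unit owners (887); a majority of 887 is 444, so 444 needed; 444 in favor. Satisfied.

Valid — all requirements satisfied.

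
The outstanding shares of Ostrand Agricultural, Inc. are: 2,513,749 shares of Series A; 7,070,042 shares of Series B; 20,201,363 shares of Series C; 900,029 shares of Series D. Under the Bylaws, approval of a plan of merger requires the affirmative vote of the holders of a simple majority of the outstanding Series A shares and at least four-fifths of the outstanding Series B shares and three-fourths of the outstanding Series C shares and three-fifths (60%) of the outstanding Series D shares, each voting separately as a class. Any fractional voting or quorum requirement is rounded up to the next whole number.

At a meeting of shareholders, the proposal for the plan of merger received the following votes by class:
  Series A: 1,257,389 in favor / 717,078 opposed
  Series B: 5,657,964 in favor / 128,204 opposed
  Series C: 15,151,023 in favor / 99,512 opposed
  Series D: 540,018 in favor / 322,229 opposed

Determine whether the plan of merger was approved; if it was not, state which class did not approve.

Approved — every class gave the required vote.

Series A: a majority of 2513749 is 1256875; 1,256,875 required, 1,257,389 in favor — approved.
Series B: 4/5 of 7070042 = 5656033.60, rounded up to 5656034; 5,656,034 required, 5,657,964 in favor — approved.
Series C: 3/4 of 20201363 = 15151022.25, rounded up to 15151023; 15,151,023 required, 15,151,023 in favor — approved.
Series D: 3/5 of 900029 = 540017.40, rounded up to 540018; 540,018 required, 540,018 in favor — approved.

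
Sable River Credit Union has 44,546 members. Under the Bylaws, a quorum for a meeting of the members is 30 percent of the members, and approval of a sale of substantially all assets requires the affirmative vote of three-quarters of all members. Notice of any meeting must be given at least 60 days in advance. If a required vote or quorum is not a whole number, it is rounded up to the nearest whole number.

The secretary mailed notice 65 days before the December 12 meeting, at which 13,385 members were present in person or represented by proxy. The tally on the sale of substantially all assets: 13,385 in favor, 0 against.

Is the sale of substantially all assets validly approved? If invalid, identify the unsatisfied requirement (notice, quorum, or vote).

Notice: 65 days given; 60 required. Satisfied.
Quorum: 30% of 44,546 = 13,363.80, rounded up to 13,364; 13,385 present. Satisfied.
Vote: requires three-fourths of all members (44,546); 3/4 of 44546 = 33409.50, rounded up to 33410, so 33,410 needed; 13,385 in favor. Not satisfied.

Invalid — vote requirement not satisfied.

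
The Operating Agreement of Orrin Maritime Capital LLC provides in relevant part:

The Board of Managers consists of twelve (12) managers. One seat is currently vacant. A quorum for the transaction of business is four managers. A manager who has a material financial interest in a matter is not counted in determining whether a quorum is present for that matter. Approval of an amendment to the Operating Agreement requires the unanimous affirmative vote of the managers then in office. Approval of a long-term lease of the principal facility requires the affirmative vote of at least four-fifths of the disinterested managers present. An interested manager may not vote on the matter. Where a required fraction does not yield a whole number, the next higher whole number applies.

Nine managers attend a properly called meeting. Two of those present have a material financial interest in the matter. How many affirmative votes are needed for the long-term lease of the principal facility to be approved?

6

The long-term lease of the principal facility requires four-fifths of the disinterested managers present (9 − 2 = 7).
4/5 of 7 = 5.60, rounded up to 6.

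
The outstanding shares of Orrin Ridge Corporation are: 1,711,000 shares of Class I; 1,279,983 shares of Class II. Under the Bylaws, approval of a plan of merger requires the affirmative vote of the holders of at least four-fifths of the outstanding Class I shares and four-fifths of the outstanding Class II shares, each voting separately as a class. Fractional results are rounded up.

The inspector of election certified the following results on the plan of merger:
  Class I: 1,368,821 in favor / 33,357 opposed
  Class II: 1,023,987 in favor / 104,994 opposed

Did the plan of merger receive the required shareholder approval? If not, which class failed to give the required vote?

Class I: 4/5 of 1711000 = 1368800; 1,368,800 required, 1,368,821 in favor — approved.
Class II: 4/5 of 1279983 = 1023986.40, rounded up to 1023987; 1,023,987 required, 1,023,987 in favor — approved.

Approved — every class gave the required vote.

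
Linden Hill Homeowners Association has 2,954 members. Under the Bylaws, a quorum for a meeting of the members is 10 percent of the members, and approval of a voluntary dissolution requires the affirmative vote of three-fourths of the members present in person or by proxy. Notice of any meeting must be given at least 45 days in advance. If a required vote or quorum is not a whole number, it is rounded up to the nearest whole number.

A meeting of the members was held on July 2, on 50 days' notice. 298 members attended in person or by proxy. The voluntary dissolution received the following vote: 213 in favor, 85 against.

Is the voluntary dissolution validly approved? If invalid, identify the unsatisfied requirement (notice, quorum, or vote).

Invalid — vote requirement not satisfied.

Notice: 50 days given; 45 required. Satisfied.
Quorum: 10% of 2,954 = 295.40, rounded up to 296; 298 present. Satisfied.
Vote: requires three-fourths of those present (298); 3/4 of 298 = 223.50, rounded up to 224, so 224 needed; 213 in favor. Not satisfied.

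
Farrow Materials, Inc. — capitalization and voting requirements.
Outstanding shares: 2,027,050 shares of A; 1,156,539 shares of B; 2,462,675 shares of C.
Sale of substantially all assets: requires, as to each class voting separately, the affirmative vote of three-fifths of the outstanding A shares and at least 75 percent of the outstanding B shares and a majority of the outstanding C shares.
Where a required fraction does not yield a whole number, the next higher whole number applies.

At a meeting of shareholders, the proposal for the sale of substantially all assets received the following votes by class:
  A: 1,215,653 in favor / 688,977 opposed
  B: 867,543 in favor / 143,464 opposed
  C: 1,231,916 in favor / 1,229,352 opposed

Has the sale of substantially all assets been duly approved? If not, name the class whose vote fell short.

A: 3/5 of 2027050 = 1216230; 1,216,230 required, 1,215,653 in favor — not approved.
B: 3/4 of 1156539 = 867404.25, rounded up to 867405; 867,405 required, 867,543 in favor — approved.
C: a majority of 2462675 is 1231338; 1,231,338 required, 1,231,916 in favor — approved.

Not approved — the A shares did not give the required vote.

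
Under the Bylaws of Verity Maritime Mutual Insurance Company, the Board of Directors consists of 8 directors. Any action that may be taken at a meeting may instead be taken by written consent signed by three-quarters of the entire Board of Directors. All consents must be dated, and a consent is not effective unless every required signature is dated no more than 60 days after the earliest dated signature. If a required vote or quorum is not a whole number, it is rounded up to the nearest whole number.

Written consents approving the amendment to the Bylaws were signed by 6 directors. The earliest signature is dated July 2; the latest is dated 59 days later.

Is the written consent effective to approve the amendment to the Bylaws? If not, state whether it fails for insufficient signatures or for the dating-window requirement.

Effective — both the signature and dating-window requirements are satisfied.

Signatures required: three-quarters of 8 — 3/4 of 8 = 6, so 6 needed; 6 signed. Sufficient.
Dating window: the latest signature is 59 days after the earliest; the limit is 60 days. Within the window.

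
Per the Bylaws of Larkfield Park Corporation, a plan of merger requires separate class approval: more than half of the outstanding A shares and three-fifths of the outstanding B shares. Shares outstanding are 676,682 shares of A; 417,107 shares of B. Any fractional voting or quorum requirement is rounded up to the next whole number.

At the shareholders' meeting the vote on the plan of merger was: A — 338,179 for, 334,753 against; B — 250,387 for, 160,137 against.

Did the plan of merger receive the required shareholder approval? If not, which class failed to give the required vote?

A: a majority of 676682 is 338342; 338,342 required, 338,179 in favor — not approved.
B: 3/5 of 417107 = 250264.20, rounded up to 250265; 250,265 required, 250,387 in favor — approved.

Not approved — the A shares did not give the required vote.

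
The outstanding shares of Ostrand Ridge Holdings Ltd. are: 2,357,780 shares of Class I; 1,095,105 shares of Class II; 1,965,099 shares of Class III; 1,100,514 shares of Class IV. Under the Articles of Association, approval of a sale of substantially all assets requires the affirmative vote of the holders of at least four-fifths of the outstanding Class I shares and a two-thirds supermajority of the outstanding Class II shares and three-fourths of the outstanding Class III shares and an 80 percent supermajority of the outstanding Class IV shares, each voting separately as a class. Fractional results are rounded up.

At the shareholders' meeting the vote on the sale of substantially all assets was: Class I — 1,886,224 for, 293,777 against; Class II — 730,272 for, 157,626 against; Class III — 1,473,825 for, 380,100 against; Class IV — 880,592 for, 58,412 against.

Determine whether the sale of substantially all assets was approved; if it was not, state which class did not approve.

Class I: 4/5 of 2357780 = 1886224; 1,886,224 required, 1,886,224 in favor — approved.
Class II: 2/3 of 1095105 = 730070; 730,070 required, 730,272 in favor — approved.
Class III: 3/4 of 1965099 = 1473824.25, rounded up to 1473825; 1,473,825 required, 1,473,825 in favor — approved.
Class IV: 4/5 of 1100514 = 880411.20, rounded up to 880412; 880,412 required, 880,592 in favor — approved.

Approved — every class gave the required vote.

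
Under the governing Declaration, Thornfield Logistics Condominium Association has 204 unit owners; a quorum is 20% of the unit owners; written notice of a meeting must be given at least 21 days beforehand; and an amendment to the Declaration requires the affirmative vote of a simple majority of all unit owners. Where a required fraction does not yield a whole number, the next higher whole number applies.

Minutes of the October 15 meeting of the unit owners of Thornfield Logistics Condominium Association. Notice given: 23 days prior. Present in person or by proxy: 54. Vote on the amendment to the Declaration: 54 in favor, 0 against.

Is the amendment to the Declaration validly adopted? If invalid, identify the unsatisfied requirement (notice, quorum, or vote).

Notice: 23 days given; 21 required. Satisfied.
Quorum: 20% of 204 = 40.80, rounded up to 41; 54 present. Satisfied.
Vote: requires a majority of all unit owners (204); a majority of 204 is 103, so 103 needed; 54 in favor. Not satisfied.

Invalid — vote requirement not satisfied.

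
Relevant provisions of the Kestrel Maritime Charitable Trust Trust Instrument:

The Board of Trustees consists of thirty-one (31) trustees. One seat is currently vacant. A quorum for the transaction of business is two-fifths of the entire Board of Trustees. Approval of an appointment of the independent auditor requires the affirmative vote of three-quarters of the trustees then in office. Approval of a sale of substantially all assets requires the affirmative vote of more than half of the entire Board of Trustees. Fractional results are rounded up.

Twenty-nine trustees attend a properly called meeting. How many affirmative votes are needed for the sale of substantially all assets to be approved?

The sale of substantially all assets requires a majority of the entire Board of Trustees (31).
A majority of 31 is 16.

16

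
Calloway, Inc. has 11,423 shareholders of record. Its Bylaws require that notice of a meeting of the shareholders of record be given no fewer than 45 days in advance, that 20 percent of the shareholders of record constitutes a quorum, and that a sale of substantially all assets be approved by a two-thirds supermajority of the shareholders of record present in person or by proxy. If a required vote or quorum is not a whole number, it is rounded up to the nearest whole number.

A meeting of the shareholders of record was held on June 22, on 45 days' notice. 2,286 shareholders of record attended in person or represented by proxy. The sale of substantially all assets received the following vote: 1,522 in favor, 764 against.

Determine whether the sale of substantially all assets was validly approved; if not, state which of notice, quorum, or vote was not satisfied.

Notice: 45 days given; 45 required. Satisfied.
Quorum: 20% of 11,423 = 2,284.60, rounded up to 2,285; 2,286 present. Satisfied.
Vote: requires two-thirds of those present (2,286); 2/3 of 2286 = 1524, so 1,524 needed; 1,522 in favor. Not satisfied.

Invalid — vote requirement not satisfied.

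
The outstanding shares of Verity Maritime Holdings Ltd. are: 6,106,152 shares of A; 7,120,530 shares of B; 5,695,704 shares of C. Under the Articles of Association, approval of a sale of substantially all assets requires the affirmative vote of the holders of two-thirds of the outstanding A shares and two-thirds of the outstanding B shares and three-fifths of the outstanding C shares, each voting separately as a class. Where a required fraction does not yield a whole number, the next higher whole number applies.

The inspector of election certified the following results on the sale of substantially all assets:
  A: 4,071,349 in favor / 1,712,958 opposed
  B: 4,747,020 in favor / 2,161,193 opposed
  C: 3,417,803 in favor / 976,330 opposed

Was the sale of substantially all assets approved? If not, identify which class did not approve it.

Approved — every class gave the required vote.

A: 2/3 of 6106152 = 4070768; 4,070,768 required, 4,071,349 in favor — approved.
B: 2/3 of 7120530 = 4747020; 4,747,020 required, 4,747,020 in favor — approved.
C: 3/5 of 5695704 = 3417422.40, rounded up to 3417423; 3,417,423 required, 3,417,803 in favor — approved.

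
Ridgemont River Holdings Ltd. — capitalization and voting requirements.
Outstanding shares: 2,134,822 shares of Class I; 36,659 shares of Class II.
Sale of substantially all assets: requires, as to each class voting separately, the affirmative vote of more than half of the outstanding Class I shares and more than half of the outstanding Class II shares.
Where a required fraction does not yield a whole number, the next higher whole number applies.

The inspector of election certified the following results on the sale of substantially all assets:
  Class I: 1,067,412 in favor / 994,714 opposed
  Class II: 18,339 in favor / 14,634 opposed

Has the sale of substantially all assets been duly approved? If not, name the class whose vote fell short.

Class I: a majority of 2134822 is 1067412; 1,067,412 required, 1,067,412 in favor — approved.
Class II: a majority of 36659 is 18330; 18,330 required, 18,339 in favor — approved.

Approved — every class gave the required vote.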